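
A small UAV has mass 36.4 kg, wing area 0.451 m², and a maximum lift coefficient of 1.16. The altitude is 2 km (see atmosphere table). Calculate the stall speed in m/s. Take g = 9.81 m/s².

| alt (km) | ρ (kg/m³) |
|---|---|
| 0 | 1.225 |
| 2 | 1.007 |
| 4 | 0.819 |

V_stall = 36.8 m/s

At 2 km, from the table: ρ = 1.007 kg/m³.
Stall occurs when L = W at CL,max. W = mg = 36.4 × 9.81 = 357.1 N.
V_stall = √(2W/(ρ·S·CL,max)) = √(2 × 357.1 / (1.007 × 0.451 × 1.16))
V_stall = √1356 = 36.8 m/s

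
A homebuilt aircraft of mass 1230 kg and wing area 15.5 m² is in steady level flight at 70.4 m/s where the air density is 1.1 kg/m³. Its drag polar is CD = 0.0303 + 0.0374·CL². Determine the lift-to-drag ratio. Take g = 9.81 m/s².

In steady level flight, lift balances weight: W = mg = 1230 × 9.81 = 12066 N.
Dynamic pressure q = 0.5 × 1.1 × 70.4² = 2726 Pa.
Required CL = L/(qS) = 12066/(2726·15.5) = 0.2856.
CD = 0.0303 + 0.0374 × 0.2856² = 0.03335.
L/D = CL/CD = 0.2856 / 0.03335 = 8.56

L/D = 8.56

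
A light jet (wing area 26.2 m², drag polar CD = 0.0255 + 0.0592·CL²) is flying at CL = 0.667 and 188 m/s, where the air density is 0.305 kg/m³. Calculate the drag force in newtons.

D = 7320 N

CD = 0.0255 + 0.0592 × 0.667² = 0.05184
D = ½ρv²S·CD = ½ × 0.305 × 188² × 26.2 × 0.05184 = 7320 N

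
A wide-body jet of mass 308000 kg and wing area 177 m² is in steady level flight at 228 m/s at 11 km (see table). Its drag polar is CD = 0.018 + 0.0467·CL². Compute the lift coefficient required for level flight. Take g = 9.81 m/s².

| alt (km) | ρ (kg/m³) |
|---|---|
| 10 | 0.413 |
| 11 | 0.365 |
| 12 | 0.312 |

At 11 km, from the table: ρ = 0.365 kg/m³.
Level flight ⇒ L = W = m·g = 308000 × 9.81 = 3.0215×10^6 N.
q = ½ρv² = ½ × 0.365 × 228² = 9487 Pa.
CL = 2W/(ρv²S) = 2×3.0215×10^6/(0.365×228²×177) = 1.799.

CL = 1.8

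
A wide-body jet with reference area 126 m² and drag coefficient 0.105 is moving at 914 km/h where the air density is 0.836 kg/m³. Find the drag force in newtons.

Convert speed: v = 914 km/h ÷ 3.6 = 253.9 m/s.
D = ½ρv²S·CD = ½ × 0.836 × 253.9² × 126 × 0.105 = 3.56×10^5 N ≈ 356 kN

D = 3.56×10^5 N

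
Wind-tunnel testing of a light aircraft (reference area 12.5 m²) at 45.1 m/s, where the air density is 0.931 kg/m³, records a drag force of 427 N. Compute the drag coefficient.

From D = ½ρv²S·CD, rearranging gives CD = 2D/(ρv²S).
CD = 2 × 427 / (0.931 × 45.1² × 12.5) = 0.0361

CD = 0.0361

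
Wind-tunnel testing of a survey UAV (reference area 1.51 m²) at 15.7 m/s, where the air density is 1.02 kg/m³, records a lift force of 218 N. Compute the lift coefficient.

From L = ½ρv²S·CL, rearranging gives CL = 2L/(ρv²S).
CL = 2 × 218 / (1.02 × 15.7² × 1.51) = 1.15

CL = 1.15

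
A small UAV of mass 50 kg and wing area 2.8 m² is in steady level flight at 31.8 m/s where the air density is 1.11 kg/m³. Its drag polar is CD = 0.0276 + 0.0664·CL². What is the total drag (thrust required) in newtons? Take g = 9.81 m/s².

Level flight ⇒ L = W = m·g = 50 × 9.81 = 490.5 N.
Dynamic pressure q = 0.5 × 1.11 × 31.8² = 561.2 Pa.
Required CL = L/(qS) = 490.5/(561.2·2.8) = 0.3121.
CD = 0.0276 + 0.0664 × 0.3121² = 0.03407.
D = q·S·CD = 561.2 × 2.8 × 0.03407 = 53.54 N

D = 53.5 N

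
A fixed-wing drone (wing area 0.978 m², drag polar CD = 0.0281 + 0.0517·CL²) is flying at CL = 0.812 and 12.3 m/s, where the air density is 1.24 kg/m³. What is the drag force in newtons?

CD = 0.0281 + 0.0517 × 0.812² = 0.06219
D = ½ρv²S·CD = ½ × 1.24 × 12.3² × 0.978 × 0.06219 = 5.7 N

D = 5.7 N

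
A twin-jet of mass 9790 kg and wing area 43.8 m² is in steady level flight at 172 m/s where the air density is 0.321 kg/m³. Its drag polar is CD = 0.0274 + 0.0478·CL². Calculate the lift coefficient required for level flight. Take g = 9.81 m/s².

CL = 0.462

Level flight ⇒ L = W = m·g = 9790 × 9.81 = 96040 N.
q = ½ρv² = ½ × 0.321 × 172² = 4748 Pa.
CL = 2W/(ρv²S) = 2×96040/(0.321×172²×43.8) = 0.4618.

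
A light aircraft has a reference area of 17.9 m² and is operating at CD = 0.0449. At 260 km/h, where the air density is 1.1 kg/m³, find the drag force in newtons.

D = 2310 N

Convert speed: v = 260 km/h ÷ 3.6 = 72.22 m/s.
D = ½ρv²S·CD = ½ × 1.1 × 72.22² × 17.9 × 0.0449 = 2310 N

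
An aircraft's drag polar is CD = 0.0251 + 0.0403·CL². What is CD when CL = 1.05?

CD = 0.0251 + 0.0403 × 1.05² = 0.0251 + 0.04443 = 0.0695

CD = 0.0695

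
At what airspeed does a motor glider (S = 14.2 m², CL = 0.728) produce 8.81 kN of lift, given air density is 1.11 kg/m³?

v = 39.2 m/s

L = ½ρv²S·CL ⇒ v = √(2L/(ρ·S·CL))
v = √(2 × 8810 / (1.11 × 14.2 × 0.728)) = √1536 = 39.2 m/s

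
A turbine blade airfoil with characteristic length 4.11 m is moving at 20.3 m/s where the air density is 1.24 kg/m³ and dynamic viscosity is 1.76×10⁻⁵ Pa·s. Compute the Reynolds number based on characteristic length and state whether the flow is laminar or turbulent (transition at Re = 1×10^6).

Re = 5.88×10^6 (turbulent)

Re = ρ·v·c/μ = 1.24 × 20.3 × 4.11 / (1.76×10⁻⁵) = 5.88×10^6
Since 5.88×10^6 > 1×10^6, the flow is turbulent.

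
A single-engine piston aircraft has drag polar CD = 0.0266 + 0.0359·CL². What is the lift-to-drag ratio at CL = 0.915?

L/D = 16.1

CD = 0.0266 + 0.0359 × 0.915² = 0.05666
L/D = CL/CD = 0.915 / 0.05666 = 16.1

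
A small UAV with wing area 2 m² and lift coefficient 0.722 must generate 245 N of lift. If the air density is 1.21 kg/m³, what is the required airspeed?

L = ½ρv²S·CL ⇒ v = √(2L/(ρ·S·CL))
v = √(2 × 245 / (1.21 × 2 × 0.722)) = √280.4 = 16.7 m/s

v = 16.7 m/s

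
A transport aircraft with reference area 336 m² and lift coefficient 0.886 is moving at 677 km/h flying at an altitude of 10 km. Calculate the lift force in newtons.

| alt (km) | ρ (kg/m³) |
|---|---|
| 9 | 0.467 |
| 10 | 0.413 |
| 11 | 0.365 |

At 10 km, from the table: ρ = 0.413 kg/m³.
Convert speed: v = 677 km/h ÷ 3.6 = 188.1 m/s.
L = ½ρv²S·CL = ½ × 0.413 × 188.1² × 336 × 0.886 = 2.17×10^6 N ≈ 2170 kN

L = 2.17×10^6 N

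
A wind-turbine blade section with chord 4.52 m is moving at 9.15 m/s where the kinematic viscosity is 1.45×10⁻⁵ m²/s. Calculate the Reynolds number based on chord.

Re = v·c/ν = 9.15 × 4.52 / (1.45×10⁻⁵) = 2.85×10^6

Re = 2.85×10^6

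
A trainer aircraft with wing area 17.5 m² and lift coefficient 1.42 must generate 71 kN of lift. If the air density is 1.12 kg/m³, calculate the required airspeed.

v = 71.4 m/s

L = ½ρv²S·CL ⇒ v = √(2L/(ρ·S·CL))
v = √(2 × 71000 / (1.12 × 17.5 × 1.42)) = √5102 = 71.4 m/s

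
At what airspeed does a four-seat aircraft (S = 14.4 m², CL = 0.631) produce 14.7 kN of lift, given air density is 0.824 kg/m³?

L = ½ρv²S·CL ⇒ v = √(2L/(ρ·S·CL))
v = √(2 × 14700 / (0.824 × 14.4 × 0.631)) = √3927 = 62.7 m/s

v = 62.7 m/s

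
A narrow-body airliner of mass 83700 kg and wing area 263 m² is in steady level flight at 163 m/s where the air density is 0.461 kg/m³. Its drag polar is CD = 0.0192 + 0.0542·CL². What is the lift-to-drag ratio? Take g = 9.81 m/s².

L/D = 15.3

Weight W = mg = 83700 × 9.81 = 8.211×10^5 N; in level flight L = W.
Dynamic pressure q = 0.5 × 0.461 × 163² = 6124 Pa.
CL = 2W/(ρv²S) = 2×8.211×10^5/(0.461×163²×263) = 0.5098.
CD = 0.0192 + 0.0542 × 0.5098² = 0.03329.
L/D = CL/CD = 0.5098 / 0.03329 = 15.3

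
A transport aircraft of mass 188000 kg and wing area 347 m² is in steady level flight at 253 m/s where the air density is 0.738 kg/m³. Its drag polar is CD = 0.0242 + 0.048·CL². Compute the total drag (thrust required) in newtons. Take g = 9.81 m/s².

D = 2.18×10^5 N

Weight W = mg = 188000 × 9.81 = 1.8443×10^6 N; in level flight L = W.
q = ½ρv² = ½ × 0.738 × 253² = 23620 Pa.
CL = W/(q·S) = 1.8443×10^6 / (23620 × 347) = 0.225.
CD = 0.0242 + 0.048 × 0.225² = 0.02663.
D = q·S·CD = 23620 × 347 × 0.02663 = 2.183×10^5 N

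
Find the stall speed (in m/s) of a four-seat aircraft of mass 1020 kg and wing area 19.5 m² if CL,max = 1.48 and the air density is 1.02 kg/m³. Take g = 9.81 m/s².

Stall occurs when L = W at CL,max. W = mg = 1020 × 9.81 = 10010 N.
From L = ½ρV²S·CL,max = W: V_stall = √(2W/(ρSCL,max)) = √(2·10010/(1.02·19.5·1.48))
V_stall = √679.8 = 26.1 m/s

V_stall = 26.1 m/s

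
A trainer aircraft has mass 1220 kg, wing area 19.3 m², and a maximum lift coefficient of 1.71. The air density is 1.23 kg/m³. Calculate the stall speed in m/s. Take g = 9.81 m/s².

V_stall = 24.3 m/s

Stall occurs when L = W at CL,max. W = mg = 1220 × 9.81 = 11970 N.
From L = ½ρV²S·CL,max = W: V_stall = √(2W/(ρSCL,max)) = √(2·11970/(1.23·19.3·1.71))
V_stall = √589.7 = 24.3 m/s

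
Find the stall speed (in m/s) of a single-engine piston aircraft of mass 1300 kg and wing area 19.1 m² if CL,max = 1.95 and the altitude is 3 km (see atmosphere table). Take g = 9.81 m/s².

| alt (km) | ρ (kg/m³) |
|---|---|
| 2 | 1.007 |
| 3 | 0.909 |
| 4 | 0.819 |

V_stall = 27.4 m/s

At 3 km, from the table: ρ = 0.909 kg/m³.
Stall occurs when L = W at CL,max. W = mg = 1300 × 9.81 = 12750 N.
V_stall = √(2W/(ρ·S·CL,max)) = √(2 × 12750 / (0.909 × 19.1 × 1.95))
V_stall = √753.4 = 27.4 m/s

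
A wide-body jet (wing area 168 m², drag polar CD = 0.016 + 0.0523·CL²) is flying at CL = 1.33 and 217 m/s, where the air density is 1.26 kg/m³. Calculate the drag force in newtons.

D = 5.41×10^5 N

CD = 0.016 + 0.0523 × 1.33² = 0.1085
D = ½ρv²S·CD = ½ × 1.26 × 217² × 168 × 0.1085 = 5.41×10^5 N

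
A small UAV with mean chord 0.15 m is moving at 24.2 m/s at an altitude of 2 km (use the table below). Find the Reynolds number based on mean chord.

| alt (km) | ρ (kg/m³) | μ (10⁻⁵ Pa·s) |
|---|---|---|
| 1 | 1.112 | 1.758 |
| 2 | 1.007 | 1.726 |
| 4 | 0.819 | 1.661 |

At 2 km, from the table: ρ = 1.007 kg/m³, μ = 1.726×10⁻⁵ Pa·s.
Re = ρ·v·c/μ = 1.007 × 24.2 × 0.15 / (1.726×10⁻⁵) = 2.12×10^5

Re = 2.12×10^5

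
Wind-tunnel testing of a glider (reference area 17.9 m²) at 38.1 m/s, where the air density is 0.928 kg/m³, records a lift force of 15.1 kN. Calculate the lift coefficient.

CL = 1.25

From L = ½ρv²S·CL, rearranging gives CL = 2L/(ρv²S).
CL = 2 × 15100 / (0.928 × 38.1² × 17.9) = 1.25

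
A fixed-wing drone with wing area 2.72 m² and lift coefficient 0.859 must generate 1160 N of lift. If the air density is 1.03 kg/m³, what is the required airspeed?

v = 31 m/s

L = ½ρv²S·CL ⇒ v = √(2L/(ρ·S·CL))
v = √(2 × 1160 / (1.03 × 2.72 × 0.859)) = √964 = 31 m/s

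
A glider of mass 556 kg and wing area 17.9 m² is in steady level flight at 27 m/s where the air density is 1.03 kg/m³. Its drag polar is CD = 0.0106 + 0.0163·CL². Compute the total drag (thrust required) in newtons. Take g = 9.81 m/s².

D = 143 N

Level flight ⇒ L = W = m·g = 556 × 9.81 = 5454.4 N.
q = ½ρv² = ½ × 1.03 × 27² = 375.4 Pa.
CL = 2W/(ρv²S) = 2×5454.4/(1.03×27²×17.9) = 0.8116.
CD = 0.0106 + 0.0163 × 0.8116² = 0.02134.
D = q·S·CD = 375.4 × 17.9 × 0.02134 = 143.4 N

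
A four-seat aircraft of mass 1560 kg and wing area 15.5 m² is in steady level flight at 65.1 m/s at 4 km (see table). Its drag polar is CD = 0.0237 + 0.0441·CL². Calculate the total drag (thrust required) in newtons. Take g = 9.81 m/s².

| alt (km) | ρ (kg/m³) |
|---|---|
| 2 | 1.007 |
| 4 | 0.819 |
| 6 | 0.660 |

At 4 km, from the table: ρ = 0.819 kg/m³.
Level flight ⇒ L = W = m·g = 1560 × 9.81 = 15304 N.
Dynamic pressure q = 0.5 × 0.819 × 65.1² = 1735 Pa.
Required CL = L/(qS) = 15304/(1735·15.5) = 0.5689.
CD = 0.0237 + 0.0441 × 0.5689² = 0.03797.
D = q·S·CD = 1735 × 15.5 × 0.03797 = 1021 N

D = 1020 N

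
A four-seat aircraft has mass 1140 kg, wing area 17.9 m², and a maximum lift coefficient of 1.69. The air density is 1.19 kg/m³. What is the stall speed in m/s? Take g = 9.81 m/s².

V_stall = 24.9 m/s

Weight W = mg = 1140 × 9.81 = 11180 N.
From L = ½ρV²S·CL,max = W: V_stall = √(2W/(ρSCL,max)) = √(2·11180/(1.19·17.9·1.69))
V_stall = √621.3 = 24.9 m/s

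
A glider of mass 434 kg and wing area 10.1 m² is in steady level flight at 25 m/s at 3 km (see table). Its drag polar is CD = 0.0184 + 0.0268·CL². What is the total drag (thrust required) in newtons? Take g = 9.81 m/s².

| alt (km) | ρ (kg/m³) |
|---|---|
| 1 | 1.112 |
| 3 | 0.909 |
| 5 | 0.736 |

At 3 km, from the table: ρ = 0.909 kg/m³.
In steady level flight, lift balances weight: W = mg = 434 × 9.81 = 4257.5 N.
Dynamic pressure q = 0.5 × 0.909 × 25² = 284.1 Pa.
CL = 2W/(ρv²S) = 2×4257.5/(0.909×25²×10.1) = 1.484.
CD = 0.0184 + 0.0268 × 1.484² = 0.07742.
D = q·S·CD = 284.1 × 10.1 × 0.07742 = 222.1 N

D = 222 N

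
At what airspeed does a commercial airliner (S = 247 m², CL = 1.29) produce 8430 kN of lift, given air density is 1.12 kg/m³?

L = ½ρv²S·CL ⇒ v = √(2L/(ρ·S·CL))
v = √(2 × 8.43×10^6 / (1.12 × 247 × 1.29)) = √47240 = 217 m/s

v = 217 m/s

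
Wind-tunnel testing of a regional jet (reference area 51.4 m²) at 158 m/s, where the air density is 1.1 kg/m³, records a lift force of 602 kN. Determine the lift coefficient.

From L = ½ρv²S·CL, rearranging gives CL = 2L/(ρv²S).
CL = 2 × 6.02×10^5 / (1.1 × 158² × 51.4) = 0.853

CL = 0.853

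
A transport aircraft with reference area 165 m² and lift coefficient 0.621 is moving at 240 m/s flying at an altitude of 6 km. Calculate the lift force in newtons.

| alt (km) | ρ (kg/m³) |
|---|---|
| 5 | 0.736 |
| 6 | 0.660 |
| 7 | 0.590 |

L = 1.95×10^6 N

At 6 km, from the table: ρ = 0.660 kg/m³.
L = ½ρv²S·CL = ½ × 0.66 × 240² × 165 × 0.621 = 1.95×10^6 N ≈ 1950 kN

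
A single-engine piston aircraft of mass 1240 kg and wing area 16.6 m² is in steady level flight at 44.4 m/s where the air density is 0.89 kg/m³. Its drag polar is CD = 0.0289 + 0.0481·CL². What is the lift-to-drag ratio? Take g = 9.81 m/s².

L/D = 13.4

In steady level flight, lift balances weight: W = mg = 1240 × 9.81 = 12164 N.
Dynamic pressure q = 0.5 × 0.89 × 44.4² = 877.3 Pa.
Required CL = L/(qS) = 12164/(877.3·16.6) = 0.8353.
CD = 0.0289 + 0.0481 × 0.8353² = 0.06246.
L/D = CL/CD = 0.8353 / 0.06246 = 13.4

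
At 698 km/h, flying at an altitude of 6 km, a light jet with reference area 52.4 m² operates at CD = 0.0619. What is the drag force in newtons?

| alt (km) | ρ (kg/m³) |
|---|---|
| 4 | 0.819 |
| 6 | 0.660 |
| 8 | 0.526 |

At 6 km, from the table: ρ = 0.660 kg/m³.
Convert speed: v = 698 km/h ÷ 3.6 = 193.9 m/s.
Dynamic pressure q = ½ρv² = ½ × 0.66 × 193.9² = 12410 Pa.
D = q·S·CD = 12410 × 52.4 × 0.0619 = 40200 N ≈ 40.2 kN

D = 40200 N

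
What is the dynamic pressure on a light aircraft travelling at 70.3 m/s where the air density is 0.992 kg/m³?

q = ½ρv² = ½ × 0.992 × 70.3² = 2450 Pa

q = 2450 Pa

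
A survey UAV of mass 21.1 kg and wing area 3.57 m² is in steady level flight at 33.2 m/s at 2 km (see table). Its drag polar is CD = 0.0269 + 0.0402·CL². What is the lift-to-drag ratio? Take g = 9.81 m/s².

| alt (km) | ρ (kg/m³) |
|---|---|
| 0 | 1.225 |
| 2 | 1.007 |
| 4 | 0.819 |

At 2 km, from the table: ρ = 1.007 kg/m³.
Weight W = mg = 21.1 × 9.81 = 206.99 N; in level flight L = W.
q = ½ρv² = ½ × 1.007 × 33.2² = 555 Pa.
Required CL = L/(qS) = 206.99/(555·3.57) = 0.1045.
CD = 0.0269 + 0.0402 × 0.1045² = 0.02734.
L/D = CL/CD = 0.1045 / 0.02734 = 3.82

L/D = 3.82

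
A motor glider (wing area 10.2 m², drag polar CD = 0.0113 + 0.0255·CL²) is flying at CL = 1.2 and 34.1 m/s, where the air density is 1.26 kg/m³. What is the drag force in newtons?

CD = 0.0113 + 0.0255 × 1.2² = 0.04802
D = ½ρv²S·CD = ½ × 1.26 × 34.1² × 10.2 × 0.04802 = 359 N

D = 359 N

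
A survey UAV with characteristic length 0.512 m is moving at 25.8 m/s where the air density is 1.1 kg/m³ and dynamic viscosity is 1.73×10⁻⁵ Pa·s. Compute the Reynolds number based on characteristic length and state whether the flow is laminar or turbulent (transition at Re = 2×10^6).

Re = 8.4×10^5 (laminar)

Re = ρ·v·c/μ = 1.1 × 25.8 × 0.512 / (1.73×10⁻⁵) = 8.4×10^5
Since 8.4×10^5 < 2×10^6, the flow is laminar.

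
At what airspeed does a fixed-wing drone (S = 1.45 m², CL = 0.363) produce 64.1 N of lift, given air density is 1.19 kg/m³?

v = 14.3 m/s

L = ½ρv²S·CL ⇒ v = √(2L/(ρ·S·CL))
v = √(2 × 64.1 / (1.19 × 1.45 × 0.363)) = √204.7 = 14.3 m/s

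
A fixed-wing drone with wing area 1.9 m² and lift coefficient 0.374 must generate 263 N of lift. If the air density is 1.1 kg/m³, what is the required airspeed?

L = ½ρv²S·CL ⇒ v = √(2L/(ρ·S·CL))
v = √(2 × 263 / (1.1 × 1.9 × 0.374)) = √672.9 = 25.9 m/s

v = 25.9 m/s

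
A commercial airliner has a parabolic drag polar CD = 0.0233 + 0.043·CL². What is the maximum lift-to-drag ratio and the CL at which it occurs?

(L/D)max = 15.8, at CL = 0.736

For CD = CD0 + K·CL², (L/D)max occurs at CL* = √(CD0/K) and equals 1/(2√(K·CD0)).
(L/D)max = 1/(2√(0.043 × 0.0233)) = 1/(2 × 0.03165) = 15.8
CL* = √(0.0233/0.043) = 0.736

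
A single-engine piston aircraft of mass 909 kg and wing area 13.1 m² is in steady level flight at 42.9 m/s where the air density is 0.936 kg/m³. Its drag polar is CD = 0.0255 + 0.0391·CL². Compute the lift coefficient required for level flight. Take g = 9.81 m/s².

Weight W = mg = 909 × 9.81 = 8917.3 N; in level flight L = W.
Dynamic pressure q = 0.5 × 0.936 × 42.9² = 861.3 Pa.
CL = W/(q·S) = 8917.3 / (861.3 × 13.1) = 0.7903.

CL = 0.79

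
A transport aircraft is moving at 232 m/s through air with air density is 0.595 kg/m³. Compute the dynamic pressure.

q = 16000 Pa

q = ½ρv² = ½ × 0.595 × 232² = 16000 Pa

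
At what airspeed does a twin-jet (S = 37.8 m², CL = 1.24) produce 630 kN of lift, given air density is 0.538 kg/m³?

L = ½ρv²S·CL ⇒ v = √(2L/(ρ·S·CL))
v = √(2 × 6.3×10^5 / (0.538 × 37.8 × 1.24)) = √49970 = 224 m/s

v = 224 m/s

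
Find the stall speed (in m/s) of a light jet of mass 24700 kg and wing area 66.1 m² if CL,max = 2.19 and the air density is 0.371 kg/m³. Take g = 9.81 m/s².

At stall, lift equals weight: L = W = m·g = 24700 × 9.81 = 2.423×10^5 N.
V_stall = √(2W/(ρ·S·CL,max)) = √(2 × 2.423×10^5 / (0.371 × 66.1 × 2.19))
V_stall = √9024 = 95 m/s

V_stall = 95 m/s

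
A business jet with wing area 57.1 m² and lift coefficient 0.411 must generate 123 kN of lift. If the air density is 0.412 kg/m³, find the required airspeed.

v = 160 m/s

L = ½ρv²S·CL ⇒ v = √(2L/(ρ·S·CL))
v = √(2 × 1.23×10^5 / (0.412 × 57.1 × 0.411)) = √25440 = 160 m/s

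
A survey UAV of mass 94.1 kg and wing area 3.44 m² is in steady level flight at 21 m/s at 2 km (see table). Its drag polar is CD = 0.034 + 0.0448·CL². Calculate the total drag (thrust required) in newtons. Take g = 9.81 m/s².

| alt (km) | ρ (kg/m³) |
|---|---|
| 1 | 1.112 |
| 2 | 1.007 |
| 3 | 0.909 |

At 2 km, from the table: ρ = 1.007 kg/m³.
In steady level flight, lift balances weight: W = mg = 94.1 × 9.81 = 923.12 N.
Dynamic pressure q = 0.5 × 1.007 × 21² = 222 Pa.
Required CL = L/(qS) = 923.12/(222·3.44) = 1.209.
CD = 0.034 + 0.0448 × 1.209² = 0.09943.
D = q·S·CD = 222 × 3.44 × 0.09943 = 75.95 N

D = 76 N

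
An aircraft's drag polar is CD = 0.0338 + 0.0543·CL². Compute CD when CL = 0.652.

CD = 0.0338 + 0.0543 × 0.652² = 0.0338 + 0.02308 = 0.0569

CD = 0.0569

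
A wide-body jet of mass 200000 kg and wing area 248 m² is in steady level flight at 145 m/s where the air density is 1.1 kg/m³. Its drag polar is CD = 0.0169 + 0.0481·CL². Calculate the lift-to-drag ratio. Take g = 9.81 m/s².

In steady level flight, lift balances weight: W = mg = 200000 × 9.81 = 1.962×10^6 N.
Dynamic pressure q = 0.5 × 1.1 × 145² = 11560 Pa.
CL = 2W/(ρv²S) = 2×1.962×10^6/(1.1×145²×248) = 0.6841.
CD = 0.0169 + 0.0481 × 0.6841² = 0.03941.
L/D = CL/CD = 0.6841 / 0.03941 = 17.4

L/D = 17.4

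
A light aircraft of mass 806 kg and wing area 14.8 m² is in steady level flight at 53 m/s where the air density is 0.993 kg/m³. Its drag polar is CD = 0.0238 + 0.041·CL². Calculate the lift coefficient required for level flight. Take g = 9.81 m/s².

In steady level flight, lift balances weight: W = mg = 806 × 9.81 = 7906.9 N.
q = ½ρv² = ½ × 0.993 × 53² = 1395 Pa.
CL = W/(q·S) = 7906.9 / (1395 × 14.8) = 0.3831.

CL = 0.383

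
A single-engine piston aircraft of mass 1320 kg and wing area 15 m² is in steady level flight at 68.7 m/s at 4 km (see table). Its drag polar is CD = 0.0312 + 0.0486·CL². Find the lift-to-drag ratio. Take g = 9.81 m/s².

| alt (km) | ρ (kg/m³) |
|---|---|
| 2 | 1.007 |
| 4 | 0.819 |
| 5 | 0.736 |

At 4 km, from the table: ρ = 0.819 kg/m³.
Level flight ⇒ L = W = m·g = 1320 × 9.81 = 12949 N.
q = ½ρv² = ½ × 0.819 × 68.7² = 1933 Pa.
Required CL = L/(qS) = 12949/(1933·15) = 0.4467.
CD = 0.0312 + 0.0486 × 0.4467² = 0.0409.
L/D = CL/CD = 0.4467 / 0.0409 = 10.9

L/D = 10.9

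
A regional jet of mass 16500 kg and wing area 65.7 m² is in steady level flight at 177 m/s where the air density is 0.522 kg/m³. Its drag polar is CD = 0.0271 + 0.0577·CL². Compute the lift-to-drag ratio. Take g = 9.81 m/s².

L/D = 9.32

In steady level flight, lift balances weight: W = mg = 16500 × 9.81 = 1.6186×10^5 N.
q = ½ρv² = ½ × 0.522 × 177² = 8177 Pa.
CL = W/(q·S) = 1.6186×10^5 / (8177 × 65.7) = 0.3013.
CD = 0.0271 + 0.0577 × 0.3013² = 0.03234.
L/D = CL/CD = 0.3013 / 0.03234 = 9.32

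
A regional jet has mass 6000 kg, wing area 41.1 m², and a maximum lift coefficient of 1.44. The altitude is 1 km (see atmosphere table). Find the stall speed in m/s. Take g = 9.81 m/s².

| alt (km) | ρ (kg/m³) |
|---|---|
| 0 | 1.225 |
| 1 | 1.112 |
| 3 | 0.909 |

At 1 km, from the table: ρ = 1.112 kg/m³.
Stall occurs when L = W at CL,max. W = mg = 6000 × 9.81 = 58860 N.
From L = ½ρV²S·CL,max = W: V_stall = √(2W/(ρSCL,max)) = √(2·58860/(1.112·41.1·1.44))
V_stall = √1789 = 42.3 m/s

V_stall = 42.3 m/s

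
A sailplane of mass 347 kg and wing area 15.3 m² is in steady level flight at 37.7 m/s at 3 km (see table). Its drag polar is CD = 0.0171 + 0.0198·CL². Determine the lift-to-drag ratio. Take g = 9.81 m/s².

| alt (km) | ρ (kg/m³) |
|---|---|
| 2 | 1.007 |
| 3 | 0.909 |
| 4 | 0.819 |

At 3 km, from the table: ρ = 0.909 kg/m³.
Level flight ⇒ L = W = m·g = 347 × 9.81 = 3404.1 N.
q = ½ρv² = ½ × 0.909 × 37.7² = 646 Pa.
CL = W/(q·S) = 3404.1 / (646 × 15.3) = 0.3444.
CD = 0.0171 + 0.0198 × 0.3444² = 0.01945.
L/D = CL/CD = 0.3444 / 0.01945 = 17.7

L/D = 17.7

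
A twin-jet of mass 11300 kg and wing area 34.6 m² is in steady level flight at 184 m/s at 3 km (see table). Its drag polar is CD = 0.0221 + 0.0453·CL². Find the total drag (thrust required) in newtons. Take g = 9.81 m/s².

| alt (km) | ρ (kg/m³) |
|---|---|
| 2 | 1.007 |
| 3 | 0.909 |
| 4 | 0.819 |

At 3 km, from the table: ρ = 0.909 kg/m³.
Level flight ⇒ L = W = m·g = 11300 × 9.81 = 1.1085×10^5 N.
Dynamic pressure q = 0.5 × 0.909 × 184² = 15390 Pa.
CL = W/(q·S) = 1.1085×10^5 / (15390 × 34.6) = 0.2082.
CD = 0.0221 + 0.0453 × 0.2082² = 0.02406.
D = q·S·CD = 15390 × 34.6 × 0.02406 = 12810 N

D = 12800 N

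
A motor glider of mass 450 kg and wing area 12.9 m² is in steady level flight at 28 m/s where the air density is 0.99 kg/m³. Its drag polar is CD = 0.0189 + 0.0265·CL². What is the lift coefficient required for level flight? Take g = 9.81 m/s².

Weight W = mg = 450 × 9.81 = 4414.5 N; in level flight L = W.
q = ½ρv² = ½ × 0.99 × 28² = 388.1 Pa.
Required CL = L/(qS) = 4414.5/(388.1·12.9) = 0.8818.

CL = 0.882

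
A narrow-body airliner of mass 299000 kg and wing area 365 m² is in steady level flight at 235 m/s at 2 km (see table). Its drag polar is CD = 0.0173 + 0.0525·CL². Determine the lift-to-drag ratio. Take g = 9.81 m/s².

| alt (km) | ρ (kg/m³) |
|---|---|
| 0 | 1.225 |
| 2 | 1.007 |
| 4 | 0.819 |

At 2 km, from the table: ρ = 1.007 kg/m³.
Level flight ⇒ L = W = m·g = 299000 × 9.81 = 2.9332×10^6 N.
q = ½ρv² = ½ × 1.007 × 235² = 27810 Pa.
CL = W/(q·S) = 2.9332×10^6 / (27810 × 365) = 0.289.
CD = 0.0173 + 0.0525 × 0.289² = 0.02169.
L/D = CL/CD = 0.289 / 0.02169 = 13.3

L/D = 13.3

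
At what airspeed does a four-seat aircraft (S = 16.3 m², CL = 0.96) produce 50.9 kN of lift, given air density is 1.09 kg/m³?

L = ½ρv²S·CL ⇒ v = √(2L/(ρ·S·CL))
v = √(2 × 50900 / (1.09 × 16.3 × 0.96)) = √5968 = 77.3 m/s

v = 77.3 m/s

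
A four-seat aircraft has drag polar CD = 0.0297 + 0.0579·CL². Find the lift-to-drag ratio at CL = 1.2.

L/D = 10.6

CD = 0.0297 + 0.0579 × 1.2² = 0.1131
L/D = CL/CD = 1.2 / 0.1131 = 10.6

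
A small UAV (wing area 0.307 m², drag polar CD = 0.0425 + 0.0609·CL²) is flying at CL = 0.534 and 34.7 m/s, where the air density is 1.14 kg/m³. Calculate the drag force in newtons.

D = 12.6 N

CD = 0.0425 + 0.0609 × 0.534² = 0.05987
D = ½ρv²S·CD = ½ × 1.14 × 34.7² × 0.307 × 0.05987 = 12.6 N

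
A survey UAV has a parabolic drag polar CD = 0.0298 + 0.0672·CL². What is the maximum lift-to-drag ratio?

(L/D)max = 11.2

For CD = CD0 + K·CL², (L/D)max occurs at CL* = √(CD0/K) and equals 1/(2√(K·CD0)).
(L/D)max = 1/(2√(0.0672 × 0.0298)) = 1/(2 × 0.04475) = 11.2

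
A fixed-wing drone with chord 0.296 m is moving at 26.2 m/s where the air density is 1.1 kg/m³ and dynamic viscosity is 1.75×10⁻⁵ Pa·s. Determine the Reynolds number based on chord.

Re = 4.87×10^5

Re = ρ·v·c/μ = 1.1 × 26.2 × 0.296 / (1.75×10⁻⁵) = 4.87×10^5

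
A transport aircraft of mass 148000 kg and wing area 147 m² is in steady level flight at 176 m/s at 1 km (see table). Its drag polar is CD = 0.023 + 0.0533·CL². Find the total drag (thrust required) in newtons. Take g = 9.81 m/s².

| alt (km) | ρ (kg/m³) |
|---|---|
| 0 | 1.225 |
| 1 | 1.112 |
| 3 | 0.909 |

At 1 km, from the table: ρ = 1.112 kg/m³.
Weight W = mg = 148000 × 9.81 = 1.4519×10^6 N; in level flight L = W.
Dynamic pressure q = 0.5 × 1.112 × 176² = 17220 Pa.
Required CL = L/(qS) = 1.4519×10^6/(17220·147) = 0.5735.
CD = 0.023 + 0.0533 × 0.5735² = 0.04053.
D = q·S·CD = 17220 × 147 × 0.04053 = 1.026×10^5 N

D = 1.03×10^5 N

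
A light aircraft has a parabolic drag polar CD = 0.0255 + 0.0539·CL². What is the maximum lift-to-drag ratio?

(L/D)max = 13.5

For CD = CD0 + K·CL², (L/D)max occurs at CL* = √(CD0/K) and equals 1/(2√(K·CD0)).
(L/D)max = 1/(2√(0.0539 × 0.0255)) = 1/(2 × 0.03707) = 13.5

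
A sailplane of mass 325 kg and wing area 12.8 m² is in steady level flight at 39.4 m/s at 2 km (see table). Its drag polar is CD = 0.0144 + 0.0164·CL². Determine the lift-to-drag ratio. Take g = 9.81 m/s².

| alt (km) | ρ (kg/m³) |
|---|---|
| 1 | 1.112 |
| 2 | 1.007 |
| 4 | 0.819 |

L/D = 19.8

At 2 km, from the table: ρ = 1.007 kg/m³.
In steady level flight, lift balances weight: W = mg = 325 × 9.81 = 3188.2 N.
Dynamic pressure q = 0.5 × 1.007 × 39.4² = 781.6 Pa.
Required CL = L/(qS) = 3188.2/(781.6·12.8) = 0.3187.
CD = 0.0144 + 0.0164 × 0.3187² = 0.01607.
L/D = CL/CD = 0.3187 / 0.01607 = 19.8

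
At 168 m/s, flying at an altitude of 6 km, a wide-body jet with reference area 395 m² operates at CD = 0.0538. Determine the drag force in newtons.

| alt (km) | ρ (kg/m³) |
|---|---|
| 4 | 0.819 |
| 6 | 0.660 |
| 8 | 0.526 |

At 6 km, from the table: ρ = 0.660 kg/m³.
Dynamic pressure q = ½ρv² = ½ × 0.66 × 168² = 9314 Pa.
D = q·S·CD = 9314 × 395 × 0.0538 = 1.98×10^5 N ≈ 198 kN

D = 1.98×10^5 N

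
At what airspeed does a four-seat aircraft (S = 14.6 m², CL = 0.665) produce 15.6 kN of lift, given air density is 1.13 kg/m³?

L = ½ρv²S·CL ⇒ v = √(2L/(ρ·S·CL))
v = √(2 × 15600 / (1.13 × 14.6 × 0.665)) = √2844 = 53.3 m/s

v = 53.3 m/s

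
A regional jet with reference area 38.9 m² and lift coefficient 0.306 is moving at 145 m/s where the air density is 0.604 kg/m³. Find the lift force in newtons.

L = 75600 N

Dynamic pressure q = ½ρv² = ½ × 0.604 × 145² = 6350 Pa.
L = q·S·CL = 6350 × 38.9 × 0.306 = 75600 N ≈ 75.6 kN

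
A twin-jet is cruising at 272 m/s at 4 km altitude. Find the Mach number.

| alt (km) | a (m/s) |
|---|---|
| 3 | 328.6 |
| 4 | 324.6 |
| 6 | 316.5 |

At 4 km, from the table: a = 324.6 m/s.
M = v/a = 272 / 324.6 = 0.838

M = 0.838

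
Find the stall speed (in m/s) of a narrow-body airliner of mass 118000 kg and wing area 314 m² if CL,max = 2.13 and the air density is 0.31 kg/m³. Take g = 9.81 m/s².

Weight W = mg = 118000 × 9.81 = 1.158×10^6 N.
From L = ½ρV²S·CL,max = W: V_stall = √(2W/(ρSCL,max)) = √(2·1.158×10^6/(0.31·314·2.13))
V_stall = √11170 = 106 m/s

V_stall = 106 m/s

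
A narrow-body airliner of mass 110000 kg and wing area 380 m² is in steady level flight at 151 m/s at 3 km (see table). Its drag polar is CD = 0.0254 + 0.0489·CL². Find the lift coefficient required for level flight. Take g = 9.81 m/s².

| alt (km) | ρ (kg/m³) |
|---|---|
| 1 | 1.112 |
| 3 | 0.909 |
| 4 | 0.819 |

At 3 km, from the table: ρ = 0.909 kg/m³.
Level flight ⇒ L = W = m·g = 110000 × 9.81 = 1.0791×10^6 N.
Dynamic pressure q = 0.5 × 0.909 × 151² = 10360 Pa.
CL = W/(q·S) = 1.0791×10^6 / (10360 × 380) = 0.274.

CL = 0.274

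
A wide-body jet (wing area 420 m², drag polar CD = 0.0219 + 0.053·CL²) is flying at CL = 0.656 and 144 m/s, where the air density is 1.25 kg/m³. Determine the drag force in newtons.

D = 2.43×10^5 N

CD = 0.0219 + 0.053 × 0.656² = 0.04471
D = ½ρv²S·CD = ½ × 1.25 × 144² × 420 × 0.04471 = 2.43×10^5 N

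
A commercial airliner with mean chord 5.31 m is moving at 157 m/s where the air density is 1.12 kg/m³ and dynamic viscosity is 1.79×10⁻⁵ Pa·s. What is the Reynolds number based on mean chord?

Re = ρ·v·c/μ = 1.12 × 157 × 5.31 / (1.79×10⁻⁵) = 5.22×10^7

Re = 5.22×10^7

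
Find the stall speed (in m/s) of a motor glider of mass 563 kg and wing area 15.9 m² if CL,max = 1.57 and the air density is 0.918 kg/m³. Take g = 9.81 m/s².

V_stall = 22 m/s

Weight W = mg = 563 × 9.81 = 5523 N.
From L = ½ρV²S·CL,max = W: V_stall = √(2W/(ρSCL,max)) = √(2·5523/(0.918·15.9·1.57))
V_stall = √482 = 22 m/s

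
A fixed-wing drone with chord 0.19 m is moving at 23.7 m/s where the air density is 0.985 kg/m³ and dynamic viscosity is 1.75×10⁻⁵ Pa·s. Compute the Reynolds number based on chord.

Re = 2.53×10^5

Re = ρ·v·c/μ = 0.985 × 23.7 × 0.19 / (1.75×10⁻⁵) = 2.53×10^5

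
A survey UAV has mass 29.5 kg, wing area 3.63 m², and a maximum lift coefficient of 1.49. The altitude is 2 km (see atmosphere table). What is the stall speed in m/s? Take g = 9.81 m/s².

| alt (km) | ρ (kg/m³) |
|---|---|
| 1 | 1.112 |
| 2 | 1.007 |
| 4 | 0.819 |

At 2 km, from the table: ρ = 1.007 kg/m³.
Weight W = mg = 29.5 × 9.81 = 289.4 N.
V_stall = √(2W/(ρ·S·CL,max)) = √(2 × 289.4 / (1.007 × 3.63 × 1.49))
V_stall = √106.3 = 10.3 m/s

V_stall = 10.3 m/s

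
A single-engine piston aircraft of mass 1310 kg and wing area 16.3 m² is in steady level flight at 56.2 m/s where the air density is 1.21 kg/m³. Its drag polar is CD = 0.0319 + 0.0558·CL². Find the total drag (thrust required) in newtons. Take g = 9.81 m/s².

D = 1290 N

In steady level flight, lift balances weight: W = mg = 1310 × 9.81 = 12851 N.
Dynamic pressure q = 0.5 × 1.21 × 56.2² = 1911 Pa.
Required CL = L/(qS) = 12851/(1911·16.3) = 0.4126.
CD = 0.0319 + 0.0558 × 0.4126² = 0.0414.
D = q·S·CD = 1911 × 16.3 × 0.0414 = 1289 N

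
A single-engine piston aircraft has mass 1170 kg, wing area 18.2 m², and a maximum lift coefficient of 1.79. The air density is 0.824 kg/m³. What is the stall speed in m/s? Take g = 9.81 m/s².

Weight W = mg = 1170 × 9.81 = 11480 N.
From L = ½ρV²S·CL,max = W: V_stall = √(2W/(ρSCL,max)) = √(2·11480/(0.824·18.2·1.79))
V_stall = √855.1 = 29.2 m/s

V_stall = 29.2 m/s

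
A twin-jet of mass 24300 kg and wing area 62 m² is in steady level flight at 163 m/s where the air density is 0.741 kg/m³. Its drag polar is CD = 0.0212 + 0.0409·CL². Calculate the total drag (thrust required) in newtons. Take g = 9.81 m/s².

In steady level flight, lift balances weight: W = mg = 24300 × 9.81 = 2.3838×10^5 N.
q = ½ρv² = ½ × 0.741 × 163² = 9844 Pa.
CL = W/(q·S) = 2.3838×10^5 / (9844 × 62) = 0.3906.
CD = 0.0212 + 0.0409 × 0.3906² = 0.02744.
D = q·S·CD = 9844 × 62 × 0.02744 = 16750 N

D = 16700 N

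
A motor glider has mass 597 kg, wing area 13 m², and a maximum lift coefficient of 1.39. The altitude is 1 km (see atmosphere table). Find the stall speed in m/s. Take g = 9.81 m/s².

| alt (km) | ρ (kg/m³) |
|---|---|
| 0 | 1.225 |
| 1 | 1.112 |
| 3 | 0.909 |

At 1 km, from the table: ρ = 1.112 kg/m³.
At stall, lift equals weight: L = W = m·g = 597 × 9.81 = 5857 N.
From L = ½ρV²S·CL,max = W: V_stall = √(2W/(ρSCL,max)) = √(2·5857/(1.112·13·1.39))
V_stall = √582.9 = 24.1 m/s

V_stall = 24.1 m/s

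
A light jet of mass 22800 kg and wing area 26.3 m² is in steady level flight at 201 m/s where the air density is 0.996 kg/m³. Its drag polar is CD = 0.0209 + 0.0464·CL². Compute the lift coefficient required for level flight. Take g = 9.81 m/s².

CL = 0.423

Level flight ⇒ L = W = m·g = 22800 × 9.81 = 2.2367×10^5 N.
Dynamic pressure q = 0.5 × 0.996 × 201² = 20120 Pa.
Required CL = L/(qS) = 2.2367×10^5/(20120·26.3) = 0.4227.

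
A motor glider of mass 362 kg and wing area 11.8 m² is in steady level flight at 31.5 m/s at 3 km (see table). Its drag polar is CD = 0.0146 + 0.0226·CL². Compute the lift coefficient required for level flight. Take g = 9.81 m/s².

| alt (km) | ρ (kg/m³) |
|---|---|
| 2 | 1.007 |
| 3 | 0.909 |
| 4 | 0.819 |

CL = 0.667

At 3 km, from the table: ρ = 0.909 kg/m³.
Weight W = mg = 362 × 9.81 = 3551.2 N; in level flight L = W.
q = ½ρv² = ½ × 0.909 × 31.5² = 451 Pa.
CL = 2W/(ρv²S) = 2×3551.2/(0.909×31.5²×11.8) = 0.6673.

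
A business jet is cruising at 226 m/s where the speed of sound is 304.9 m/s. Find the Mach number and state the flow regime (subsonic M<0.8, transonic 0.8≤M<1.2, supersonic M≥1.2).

M = v/a = 226 / 304.9 = 0.741
M = 0.741 → subsonic.

M = 0.741 (subsonic)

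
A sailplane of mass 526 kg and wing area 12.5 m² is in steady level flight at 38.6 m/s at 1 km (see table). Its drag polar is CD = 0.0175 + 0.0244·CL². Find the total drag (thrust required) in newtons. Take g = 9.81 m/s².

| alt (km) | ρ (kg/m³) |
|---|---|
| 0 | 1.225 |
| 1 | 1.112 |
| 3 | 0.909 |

D = 244 N

At 1 km, from the table: ρ = 1.112 kg/m³.
Weight W = mg = 526 × 9.81 = 5160.1 N; in level flight L = W.
q = ½ρv² = ½ × 1.112 × 38.6² = 828.4 Pa.
Required CL = L/(qS) = 5160.1/(828.4·12.5) = 0.4983.
CD = 0.0175 + 0.0244 × 0.4983² = 0.02356.
D = q·S·CD = 828.4 × 12.5 × 0.02356 = 244 N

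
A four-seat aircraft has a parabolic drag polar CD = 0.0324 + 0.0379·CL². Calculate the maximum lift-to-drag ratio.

(L/D)max = 14.3

For CD = CD0 + K·CL², (L/D)max occurs at CL* = √(CD0/K) and equals 1/(2√(K·CD0)).
(L/D)max = 1/(2√(0.0379 × 0.0324)) = 1/(2 × 0.03504) = 14.3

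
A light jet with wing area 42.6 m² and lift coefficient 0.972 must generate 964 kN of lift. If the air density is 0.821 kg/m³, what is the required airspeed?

L = ½ρv²S·CL ⇒ v = √(2L/(ρ·S·CL))
v = √(2 × 9.64×10^5 / (0.821 × 42.6 × 0.972)) = √56710 = 238 m/s

v = 238 m/s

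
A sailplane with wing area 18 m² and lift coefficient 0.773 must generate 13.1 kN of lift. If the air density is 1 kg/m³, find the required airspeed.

L = ½ρv²S·CL ⇒ v = √(2L/(ρ·S·CL))
v = √(2 × 13100 / (1 × 18 × 0.773)) = √1883 = 43.4 m/s

v = 43.4 m/s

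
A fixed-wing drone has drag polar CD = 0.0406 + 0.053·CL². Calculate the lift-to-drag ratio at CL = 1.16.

L/D = 10.4

CD = 0.0406 + 0.053 × 1.16² = 0.1119
L/D = CL/CD = 1.16 / 0.1119 = 10.4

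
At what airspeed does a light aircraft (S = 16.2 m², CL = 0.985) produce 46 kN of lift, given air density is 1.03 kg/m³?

v = 74.8 m/s

L = ½ρv²S·CL ⇒ v = √(2L/(ρ·S·CL))
v = √(2 × 46000 / (1.03 × 16.2 × 0.985)) = √5598 = 74.8 m/s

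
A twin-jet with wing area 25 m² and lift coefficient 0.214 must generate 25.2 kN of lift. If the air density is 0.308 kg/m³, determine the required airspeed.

v = 175 m/s

L = ½ρv²S·CL ⇒ v = √(2L/(ρ·S·CL))
v = √(2 × 25200 / (0.308 × 25 × 0.214)) = √30590 = 175 m/s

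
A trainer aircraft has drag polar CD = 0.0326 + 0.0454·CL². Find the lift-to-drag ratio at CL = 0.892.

L/D = 13

CD = 0.0326 + 0.0454 × 0.892² = 0.06872
L/D = CL/CD = 0.892 / 0.06872 = 13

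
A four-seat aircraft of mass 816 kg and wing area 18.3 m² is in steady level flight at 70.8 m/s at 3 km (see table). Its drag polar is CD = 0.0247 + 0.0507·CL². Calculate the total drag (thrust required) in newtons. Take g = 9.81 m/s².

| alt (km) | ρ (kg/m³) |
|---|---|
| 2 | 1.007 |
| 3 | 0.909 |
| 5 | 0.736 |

At 3 km, from the table: ρ = 0.909 kg/m³.
Level flight ⇒ L = W = m·g = 816 × 9.81 = 8005 N.
q = ½ρv² = ½ × 0.909 × 70.8² = 2278 Pa.
CL = W/(q·S) = 8005 / (2278 × 18.3) = 0.192.
CD = 0.0247 + 0.0507 × 0.192² = 0.02657.
D = q·S·CD = 2278 × 18.3 × 0.02657 = 1108 N

D = 1110 N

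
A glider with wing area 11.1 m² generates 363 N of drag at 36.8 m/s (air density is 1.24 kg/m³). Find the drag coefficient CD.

From D = ½ρv²S·CD, rearranging gives CD = 2D/(ρv²S).
CD = 2 × 363 / (1.24 × 36.8² × 11.1) = 0.0389

CD = 0.0389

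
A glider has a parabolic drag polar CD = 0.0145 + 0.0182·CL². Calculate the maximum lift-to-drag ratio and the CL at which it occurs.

For CD = CD0 + K·CL², (L/D)max occurs at CL* = √(CD0/K) and equals 1/(2√(K·CD0)).
(L/D)max = 1/(2√(0.0182 × 0.0145)) = 1/(2 × 0.01624) = 30.8
CL* = √(0.0145/0.0182) = 0.893

(L/D)max = 30.8, at CL = 0.893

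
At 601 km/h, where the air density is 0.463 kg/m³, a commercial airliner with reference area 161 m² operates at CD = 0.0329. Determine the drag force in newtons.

Convert speed: v = 601 km/h ÷ 3.6 = 166.9 m/s.
D = ½ρv²S·CD = ½ × 0.463 × 166.9² × 161 × 0.0329 = 34200 N ≈ 34.2 kN

D = 34200 N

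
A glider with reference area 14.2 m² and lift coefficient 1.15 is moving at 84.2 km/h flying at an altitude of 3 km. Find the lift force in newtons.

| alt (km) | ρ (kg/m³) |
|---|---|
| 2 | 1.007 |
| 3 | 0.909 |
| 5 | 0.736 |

L = 4060 N

At 3 km, from the table: ρ = 0.909 kg/m³.
Convert speed: v = 84.2 km/h ÷ 3.6 = 23.39 m/s.
L = ½ρv²S·CL = ½ × 0.909 × 23.39² × 14.2 × 1.15 = 4060 N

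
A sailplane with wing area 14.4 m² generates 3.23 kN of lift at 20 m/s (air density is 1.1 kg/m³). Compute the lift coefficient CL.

From L = ½ρv²S·CL, rearranging gives CL = 2L/(ρv²S).
CL = 2 × 3230 / (1.1 × 20² × 14.4) = 1.02

CL = 1.02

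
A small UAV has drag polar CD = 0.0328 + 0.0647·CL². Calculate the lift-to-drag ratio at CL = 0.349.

L/D = 8.58

CD = 0.0328 + 0.0647 × 0.349² = 0.04068
L/D = CL/CD = 0.349 / 0.04068 = 8.58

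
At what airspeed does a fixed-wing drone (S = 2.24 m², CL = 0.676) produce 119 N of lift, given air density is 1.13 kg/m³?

v = 11.8 m/s

L = ½ρv²S·CL ⇒ v = √(2L/(ρ·S·CL))
v = √(2 × 119 / (1.13 × 2.24 × 0.676)) = √139.1 = 11.8 m/s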